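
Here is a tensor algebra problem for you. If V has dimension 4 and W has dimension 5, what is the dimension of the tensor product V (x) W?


The dimension of a tensor product is the product of dimensions.
dim(V) = 4, dim(W) = 5
dim(V (x) W) = 4 * 5 = 20

20


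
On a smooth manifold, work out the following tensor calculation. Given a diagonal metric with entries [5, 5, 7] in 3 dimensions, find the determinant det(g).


For a diagonal metric, the determinant is the product of diagonal entries.
Diagonal entries: 5, 5, 7
det(g) = 5 * 5 * 7 = 175

175


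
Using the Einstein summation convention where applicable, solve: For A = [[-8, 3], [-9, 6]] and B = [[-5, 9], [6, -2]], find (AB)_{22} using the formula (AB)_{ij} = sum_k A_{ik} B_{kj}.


(AB)_{ij} = sum_k A_{ik} B_{kj}.
For i=2, j=2:
A_{21} * B_{12} = -9 * 9 = -81
A_{22} * B_{22} = 6 * -2 = -12
Sum = -81 + -12 = -93

-93


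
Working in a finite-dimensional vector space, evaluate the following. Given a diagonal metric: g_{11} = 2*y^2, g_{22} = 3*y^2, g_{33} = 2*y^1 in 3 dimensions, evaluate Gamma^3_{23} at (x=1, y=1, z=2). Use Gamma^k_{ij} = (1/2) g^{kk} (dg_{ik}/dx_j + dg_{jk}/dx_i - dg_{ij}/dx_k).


For a diagonal metric, Gamma^k_{ij} = (1/2) g^{kk} (dg_{ik}/dx_j + dg_{jk}/dx_i - dg_{ij}/dx_k).
The metric is diagonal, so g_{ab} = 0 for a != b.
At the given point: g_{11} = 2, g_{22} = 3, g_{33} = 2
g^{33} = 1/2
dg_{23}/dx_3 = 0 (off-diagonal)
dg_{33}/dx_2 = dg_{33}/dx_2 = 2
dg_{23}/dx_3 = 0 (off-diagonal)
Numerator = 0 + 2 - 0 = 2
Gamma^3_{23} = 2 / (2 * 2) = 1/2

1/2


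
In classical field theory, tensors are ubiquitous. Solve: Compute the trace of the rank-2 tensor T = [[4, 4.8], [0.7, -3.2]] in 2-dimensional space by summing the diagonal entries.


The contraction (trace) of a rank-2 tensor is the sum of its diagonal elements.
Diagonal entries: A[1,1] = 4, A[2,2] = -3.2
Tr(A) = 4 + -3.2 = 0.8

0.8


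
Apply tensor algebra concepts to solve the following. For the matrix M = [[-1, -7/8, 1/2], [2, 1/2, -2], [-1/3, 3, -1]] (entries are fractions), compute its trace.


The trace is the sum of diagonal entries.
Diagonal: M[1,1] = -1, M[2,2] = 1/2, M[3,3] = -1
Tr(M) = -1 + 1/2 + -1
Computing step by step:
After adding M[1,1]: -1
After adding M[2,2]: -1/2
After adding M[3,3]: -3/2
Tr(M) = -3/2

-3/2


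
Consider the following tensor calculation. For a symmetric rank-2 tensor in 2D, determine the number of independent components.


A symmetric rank-2 tensor in d dimensions has d(d+1)/2 independent components.
d = 2
d(d+1)/2 = 2 * 3 / 2 = 6 / 2 = 3

3


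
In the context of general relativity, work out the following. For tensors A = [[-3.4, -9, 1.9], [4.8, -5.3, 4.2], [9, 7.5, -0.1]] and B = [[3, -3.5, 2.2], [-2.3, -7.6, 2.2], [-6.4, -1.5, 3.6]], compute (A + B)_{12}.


Tensor addition is component-wise: (A + B)_{ij} = A_{ij} + B_{ij}.
A_{12} = -9
B_{12} = -3.5
(A + B)_{12} = -9 + -3.5 = -12.5

-12.5


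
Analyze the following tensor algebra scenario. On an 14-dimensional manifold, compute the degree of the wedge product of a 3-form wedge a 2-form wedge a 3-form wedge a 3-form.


The degree of a wedge product is the sum of the degrees of the individual forms.
Degrees: 3, 2, 3, 3
Total degree = 3 + 2 + 3 + 3 = 11

11


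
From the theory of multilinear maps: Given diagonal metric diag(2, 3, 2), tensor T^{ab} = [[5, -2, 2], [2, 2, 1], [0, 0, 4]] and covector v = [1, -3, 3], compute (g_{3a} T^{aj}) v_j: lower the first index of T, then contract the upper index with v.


Step 1: lower the first index. For a diagonal metric, g_{ia} T^{aj} = g_{ii} T^{ij} (no sum on i).
g_{33} = 2
S_3{}^1 = 2 * T^{31} = 2 * 0 = 0
S_3{}^2 = 2 * T^{32} = 2 * 0 = 0
S_3{}^3 = 2 * T^{33} = 2 * 4 = 8
Step 2: contract S_3{}^j with v_j.
S_3{}^1 * v_1 = 0 * 1 = 0
S_3{}^2 * v_2 = 0 * -3 = 0
S_3{}^3 * v_3 = 8 * 3 = 24
Result = 0 + 0 + 24 = 24

24


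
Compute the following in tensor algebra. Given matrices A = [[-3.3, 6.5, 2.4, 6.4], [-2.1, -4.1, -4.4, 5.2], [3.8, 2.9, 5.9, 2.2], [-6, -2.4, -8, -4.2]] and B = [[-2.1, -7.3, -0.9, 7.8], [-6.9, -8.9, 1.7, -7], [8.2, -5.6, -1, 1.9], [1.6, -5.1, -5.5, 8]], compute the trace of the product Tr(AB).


Tr(AB) = sum_i (AB)_{ii} where (AB)_{ii} = sum_k A_{ik} B_{ki}.
(AB)_{11} = -3.3*-2.1 + 6.5*-6.9 + 2.4*8.2 + 6.4*1.6 = -8
(AB)_{22} = -2.1*-7.3 + -4.1*-8.9 + -4.4*-5.6 + 5.2*-5.1 = 49.94
(AB)_{33} = 3.8*-0.9 + 2.9*1.7 + 5.9*-1 + 2.2*-5.5 = -16.49
(AB)_{44} = -6*7.8 + -2.4*-7 + -8*1.9 + -4.2*8 = -78.8
Tr(AB) = -8 + 49.94 + -16.49 + -78.8 = -53.35

-53.35


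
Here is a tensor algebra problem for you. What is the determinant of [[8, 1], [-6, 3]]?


For a 2x2 matrix [[a, b], [c, d]], det = a*d - b*c.
a = 8, b = 1, c = -6, d = 3
a*d = 8 * 3 = 24
b*c = 1 * -6 = -6
det = 24 - -6 = 30

30


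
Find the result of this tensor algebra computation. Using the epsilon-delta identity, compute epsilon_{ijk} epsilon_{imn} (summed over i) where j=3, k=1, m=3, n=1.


Using the identity: epsilon_{ijk} epsilon_{imn} = delta_{jm} delta_{kn} - delta_{jn} delta_{km}.
delta_{33} = 1
delta_{11} = 1
delta_{31} = 0
delta_{13} = 0
Result = 1 * 1 - 0 * 0 = 1 - 0 = 1

1


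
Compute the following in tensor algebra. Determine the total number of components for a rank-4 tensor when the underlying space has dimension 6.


The number of components of a rank-r tensor in d dimensions is d^r.
Here d = 6 and r = 4.
6^4 = 1296

1296


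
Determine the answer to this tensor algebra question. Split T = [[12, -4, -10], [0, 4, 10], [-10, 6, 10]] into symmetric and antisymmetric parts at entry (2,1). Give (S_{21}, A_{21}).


T_{21} = 0
T_{12} = -4
S_{21} = (0 + -4)/2 = -4/2 = -2
A_{21} = (0 - -4)/2 = 4/2 = 2
Check: S + A = -2 + 2 = 0 = T_{21}.

(-2, 2)


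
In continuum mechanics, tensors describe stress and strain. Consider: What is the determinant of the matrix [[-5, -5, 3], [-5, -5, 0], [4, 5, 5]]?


Expanding along the first row, det(A) = a11*M_11 - a12*M_12 + a13*M_13, where M_1j is the (1,j) minor.
Minor M_11 = -5*5 - 0*5 = -25
Minor M_12 = -5*5 - 0*4 = -25
Minor M_13 = -5*5 - -5*4 = -5
det = -5*(-25) - -5*(-25) + 3*(-5)
    = 125 - 125 + -15
    = -15

-15


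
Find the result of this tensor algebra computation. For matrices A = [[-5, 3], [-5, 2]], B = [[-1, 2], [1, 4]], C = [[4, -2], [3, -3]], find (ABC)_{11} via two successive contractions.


(ABC)_{11} = sum_m (AB)_{1m} C_{m1}. First compute row 1 of AB.
(AB)_{11} = -5*-1 + 3*1 = 8
(AB)_{12} = -5*2 + 3*4 = 2
Now contract with column 1 of C:
(AB)_{11} * C_{11} = 8 * 4 = 32
(AB)_{12} * C_{21} = 2 * 3 = 6
(ABC)_{11} = 32 + 6 = 38

38


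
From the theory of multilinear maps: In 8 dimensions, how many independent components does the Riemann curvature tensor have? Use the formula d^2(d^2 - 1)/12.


The Riemann tensor in d dimensions has d^2(d^2 - 1)/12 independent components.
d = 8, so d^2 = 64
d^2 - 1 = 63
d^2(d^2 - 1) = 64 * 63 = 4032
Divide by 12: 4032 / 12 = 336

336


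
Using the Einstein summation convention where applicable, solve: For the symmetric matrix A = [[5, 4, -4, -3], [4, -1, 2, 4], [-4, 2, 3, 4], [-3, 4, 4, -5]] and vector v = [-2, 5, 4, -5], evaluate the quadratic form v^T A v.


First compute Av:
(Av)_1 = 5*-2 + 4*5 + -4*4 + -3*-5 = 9
(Av)_2 = 4*-2 + -1*5 + 2*4 + 4*-5 = -25
(Av)_3 = -4*-2 + 2*5 + 3*4 + 4*-5 = 10
(Av)_4 = -3*-2 + 4*5 + 4*4 + -5*-5 = 67
Av = [9, -25, 10, 67]
Then v^T (Av) = -2*9 + 5*-25 + 4*10 + -5*67
= -18 + -125 + 40 + -335 = -438

-438


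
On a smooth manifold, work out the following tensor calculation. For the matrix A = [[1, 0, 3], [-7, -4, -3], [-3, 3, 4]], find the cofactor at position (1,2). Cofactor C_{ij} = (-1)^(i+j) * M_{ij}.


To find cofactor C_{12}, delete row 1 and column 2.
The resulting 2x2 submatrix is: [[-7, -3], [-3, 4]]
Minor M_{12} = -7*4 - -3*-3
  = -28 - 9 = -37
Sign = (-1)^(1+2) = (-1)^3 = -1
Cofactor C_{12} = -1 * -37 = 37

37


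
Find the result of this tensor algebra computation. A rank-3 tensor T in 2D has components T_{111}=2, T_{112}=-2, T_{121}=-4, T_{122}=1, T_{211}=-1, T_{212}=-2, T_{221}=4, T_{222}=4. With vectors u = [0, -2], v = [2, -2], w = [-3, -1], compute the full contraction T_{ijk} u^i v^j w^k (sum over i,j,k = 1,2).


S = sum over i,j,k of T_{ijk} u_i v_j w_k. Expanding all 8 terms:
T_{111}*u_1*v_1*w_1 = 2*0*2*-3 = 0  (running total: 0)
T_{112}*u_1*v_1*w_2 = -2*0*2*-1 = 0  (running total: 0)
T_{121}*u_1*v_2*w_1 = -4*0*-2*-3 = 0  (running total: 0)
T_{122}*u_1*v_2*w_2 = 1*0*-2*-1 = 0  (running total: 0)
T_{211}*u_2*v_1*w_1 = -1*-2*2*-3 = -12  (running total: -12)
T_{212}*u_2*v_1*w_2 = -2*-2*2*-1 = -8  (running total: -20)
T_{221}*u_2*v_2*w_1 = 4*-2*-2*-3 = -48  (running total: -68)
T_{222}*u_2*v_2*w_2 = 4*-2*-2*-1 = -16  (running total: -84)
S = -84

-84


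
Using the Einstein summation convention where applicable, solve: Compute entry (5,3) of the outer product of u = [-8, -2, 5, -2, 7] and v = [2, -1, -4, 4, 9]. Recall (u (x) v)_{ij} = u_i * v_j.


The outer product entry T_{ij} = u_i * v_j.
We need i=5, j=3.
u_5 = 7, v_3 = -4
T_{5,3} = 7 * -4 = -28

-28


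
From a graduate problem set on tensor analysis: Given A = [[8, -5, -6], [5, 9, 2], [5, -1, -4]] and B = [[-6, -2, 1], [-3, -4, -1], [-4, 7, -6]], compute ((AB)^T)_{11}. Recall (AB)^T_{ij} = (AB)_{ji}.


(AB)^T_{ij} = (AB)_{ji} = sum_k A_{jk} B_{ki}.
For i=1, j=1 we need (AB)_{11}:
A_{11} * B_{11} = 8 * -6 = -48
A_{12} * B_{21} = -5 * -3 = 15
A_{13} * B_{31} = -6 * -4 = 24
Sum = -48 + 15 + 24 = -9

-9


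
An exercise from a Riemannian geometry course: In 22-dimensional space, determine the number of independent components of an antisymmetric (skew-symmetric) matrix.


An antisymmetric rank-2 tensor satisfies A_{ij} = -A_{ji}, so diagonal entries are zero.
The independent components are the upper-triangular entries: C(n, 2) = n(n-1)/2.
n = 22
C(22, 2) = 22 * 21 / 2 = 462 / 2 = 231

231


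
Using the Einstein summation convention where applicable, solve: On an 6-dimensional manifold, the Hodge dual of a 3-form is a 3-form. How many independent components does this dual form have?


The Hodge dual of a p-form on an n-dimensional manifold is an (n-p)-form.
n = 6, p = 3, so dual degree = 6 - 3 = 3
The number of components is C(n, n-p) = C(6, 3) = 20

20


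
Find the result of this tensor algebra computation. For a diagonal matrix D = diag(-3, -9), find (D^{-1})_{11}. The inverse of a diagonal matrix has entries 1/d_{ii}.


For a diagonal matrix, the inverse has entries (D^{-1})_{ii} = 1/d_{ii}.
The diagonal entries are: d_{11} = -3, d_{22} = -9
We need (D^{-1})_{11} = 1/d_{11} = 1/-3 = -1/3

-1/3


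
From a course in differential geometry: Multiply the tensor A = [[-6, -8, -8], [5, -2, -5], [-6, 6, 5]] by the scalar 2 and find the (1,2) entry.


Scalar multiplication: (cA)_{ij} = c * A_{ij}.
c = 2
A_{12} = -8
(cA)_{12} = 2 * -8 = -16

-16


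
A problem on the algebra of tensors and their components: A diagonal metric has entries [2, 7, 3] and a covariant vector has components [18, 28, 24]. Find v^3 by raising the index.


To raise an index with a diagonal metric: v^i = v_i / g_{ii}.
For index 3: v_3 = 24, g_{33} = 3
v^3 = 24 / 3 = 8

8


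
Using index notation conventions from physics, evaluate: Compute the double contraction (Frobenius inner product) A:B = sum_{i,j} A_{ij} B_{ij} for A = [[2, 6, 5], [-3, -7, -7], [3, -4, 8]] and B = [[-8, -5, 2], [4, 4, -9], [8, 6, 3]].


A:B = sum over all i,j of A_{ij} * B_{ij}.
Row 1: 2*-8=-16, 6*-5=-30, 5*2=10 => row sum = -36
Row 2: -3*4=-12, -7*4=-28, -7*-9=63 => row sum = 23
Row 3: 3*8=24, -4*6=-24, 8*3=24 => row sum = 24
Total = -36 + 23 + 24 = 11

11


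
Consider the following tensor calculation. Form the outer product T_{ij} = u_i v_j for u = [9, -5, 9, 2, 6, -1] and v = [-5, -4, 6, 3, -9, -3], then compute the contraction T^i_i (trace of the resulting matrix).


The outer product gives T_{ij} = u_i v_j.
The trace (contraction) is Tr(T) = sum_i T_{ii} = sum_i u_i v_i.
Diagonal entries:
T_{11} = u_1 * v_1 = 9 * -5 = -45
T_{22} = u_2 * v_2 = -5 * -4 = 20
T_{33} = u_3 * v_3 = 9 * 6 = 54
T_{44} = u_4 * v_4 = 2 * 3 = 6
T_{55} = u_5 * v_5 = 6 * -9 = -54
T_{66} = u_6 * v_6 = -1 * -3 = 3
Tr(T) = -45 + 20 + 54 + 6 + -54 + 3 = -16

-16


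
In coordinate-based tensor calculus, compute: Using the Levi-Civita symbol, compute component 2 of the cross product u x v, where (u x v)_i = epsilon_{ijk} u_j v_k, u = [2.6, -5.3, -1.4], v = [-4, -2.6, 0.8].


(u x v)_2 = sum_{j,k} epsilon_{2jk} u_j v_k. Only permutations of (1,2,3) contribute; the two non-zero terms are:
eps_{213} u_1 v_3 = -1 * 2.6 * 0.8 = -2.08
eps_{231} u_3 v_1 = 1 * -1.4 * -4 = 5.6
(u x v)_2 = 3.52

3.52


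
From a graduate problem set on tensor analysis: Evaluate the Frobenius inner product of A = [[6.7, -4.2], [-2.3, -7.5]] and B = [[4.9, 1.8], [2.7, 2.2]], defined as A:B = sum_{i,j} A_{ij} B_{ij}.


A:B = sum over all i,j of A_{ij} * B_{ij}.
Row 1: 6.7*4.9=32.83, -4.2*1.8=-7.56 => row sum = 25.27
Row 2: -2.3*2.7=-6.21, -7.5*2.2=-16.5 => row sum = -22.71
Total = 25.27 + -22.71 = 2.56

2.56


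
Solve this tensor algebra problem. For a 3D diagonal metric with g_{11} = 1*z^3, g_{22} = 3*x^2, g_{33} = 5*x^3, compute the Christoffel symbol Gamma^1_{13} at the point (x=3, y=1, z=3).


For a diagonal metric, Gamma^k_{ij} = (1/2) g^{kk} (dg_{ik}/dx_j + dg_{jk}/dx_i - dg_{ij}/dx_k).
The metric is diagonal, so g_{ab} = 0 for a != b.
At the given point: g_{11} = 27, g_{22} = 27, g_{33} = 135
g^{11} = 1/27
dg_{11}/dx_3 = dg_{11}/dx_3 = 27
dg_{31}/dx_1 = 0 (off-diagonal)
dg_{13}/dx_1 = 0 (off-diagonal)
Numerator = 27 + 0 - 0 = 27
Gamma^1_{13} = 27 / (2 * 27) = 1/2

1/2


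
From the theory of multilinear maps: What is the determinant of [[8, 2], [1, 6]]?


For a 2x2 matrix [[a, b], [c, d]], det = a*d - b*c.
a = 8, b = 2, c = 1, d = 6
a*d = 8 * 6 = 48
b*c = 2 * 1 = 2
det = 48 - 2 = 46

46


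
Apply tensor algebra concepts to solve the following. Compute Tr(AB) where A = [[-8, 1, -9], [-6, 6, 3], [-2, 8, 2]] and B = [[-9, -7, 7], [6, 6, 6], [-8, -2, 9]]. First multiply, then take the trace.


Tr(AB) = sum_i (AB)_{ii} where (AB)_{ii} = sum_k A_{ik} B_{ki}.
(AB)_{11} = -8*-9 + 1*6 + -9*-8 = 150
(AB)_{22} = -6*-7 + 6*6 + 3*-2 = 72
(AB)_{33} = -2*7 + 8*6 + 2*9 = 52
Tr(AB) = 150 + 72 + 52 = 274

274


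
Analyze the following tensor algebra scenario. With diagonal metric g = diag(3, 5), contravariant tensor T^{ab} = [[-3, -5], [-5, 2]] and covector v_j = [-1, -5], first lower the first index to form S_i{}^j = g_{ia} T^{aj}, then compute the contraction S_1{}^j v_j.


Step 1: lower the first index. For a diagonal metric, g_{ia} T^{aj} = g_{ii} T^{ij} (no sum on i).
g_{11} = 3
S_1{}^1 = 3 * T^{11} = 3 * -3 = -9
S_1{}^2 = 3 * T^{12} = 3 * -5 = -15
Step 2: contract S_1{}^j with v_j.
S_1{}^1 * v_1 = -9 * -1 = 9
S_1{}^2 * v_2 = -15 * -5 = 75
Result = 9 + 75 = 84

84


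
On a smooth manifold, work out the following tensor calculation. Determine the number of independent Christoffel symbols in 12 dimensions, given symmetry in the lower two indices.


Christoffel symbols Gamma^k_{ij} are symmetric in i,j, so there are d * d(d+1)/2 independent symbols.
d = 12
d(d+1)/2 = 12 * 13 / 2 = 78
Total = 12 * 78 = 936

936


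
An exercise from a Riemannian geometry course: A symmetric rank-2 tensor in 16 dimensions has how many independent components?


A symmetric rank-2 tensor in d dimensions has d(d+1)/2 independent components.
d = 16
d(d+1)/2 = 16 * 17 / 2 = 272 / 2 = 136

136


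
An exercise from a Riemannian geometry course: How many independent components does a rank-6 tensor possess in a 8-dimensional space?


The number of components of a rank-r tensor in d dimensions is d^r.
Here d = 8 and r = 6.
8^6 = 262144

262144


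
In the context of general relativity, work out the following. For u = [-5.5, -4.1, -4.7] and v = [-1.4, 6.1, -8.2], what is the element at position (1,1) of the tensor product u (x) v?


The outer product entry T_{ij} = u_i * v_j.
We need i=1, j=1.
u_1 = -5.5, v_1 = -1.4
T_{1,1} = -5.5 * -1.4 = 7.7

7.7


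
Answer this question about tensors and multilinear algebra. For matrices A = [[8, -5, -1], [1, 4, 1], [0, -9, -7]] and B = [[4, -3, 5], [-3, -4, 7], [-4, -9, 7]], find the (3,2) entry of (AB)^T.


(AB)^T_{ij} = (AB)_{ji} = sum_k A_{jk} B_{ki}.
For i=3, j=2 we need (AB)_{23}:
A_{21} * B_{13} = 1 * 5 = 5
A_{22} * B_{23} = 4 * 7 = 28
A_{23} * B_{33} = 1 * 7 = 7
Sum = 5 + 28 + 7 = 40

40


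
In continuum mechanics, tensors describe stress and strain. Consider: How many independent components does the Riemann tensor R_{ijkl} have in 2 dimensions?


The Riemann tensor in d dimensions has d^2(d^2 - 1)/12 independent components.
d = 2, so d^2 = 4
d^2 - 1 = 3
d^2(d^2 - 1) = 4 * 3 = 12
Divide by 12: 12 / 12 = 1

1


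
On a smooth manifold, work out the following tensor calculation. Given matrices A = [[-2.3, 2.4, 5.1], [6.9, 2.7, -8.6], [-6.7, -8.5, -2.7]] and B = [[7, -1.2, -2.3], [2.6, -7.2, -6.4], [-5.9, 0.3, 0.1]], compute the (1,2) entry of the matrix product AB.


(AB)_{ij} = sum_k A_{ik} B_{kj}.
For i=1, j=2:
A_{11} * B_{12} = -2.3 * -1.2 = 2.76
A_{12} * B_{22} = 2.4 * -7.2 = -17.28
A_{13} * B_{32} = 5.1 * 0.3 = 1.53
Sum = 2.76 + -17.28 + 1.53 = -12.99

-12.99


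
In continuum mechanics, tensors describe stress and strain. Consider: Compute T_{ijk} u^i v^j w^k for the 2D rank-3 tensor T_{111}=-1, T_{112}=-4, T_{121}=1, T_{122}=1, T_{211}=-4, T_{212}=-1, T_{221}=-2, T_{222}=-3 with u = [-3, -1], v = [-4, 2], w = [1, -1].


S = sum over i,j,k of T_{ijk} u_i v_j w_k. Expanding all 8 terms:
T_{111}*u_1*v_1*w_1 = -1*-3*-4*1 = -12  (running total: -12)
T_{112}*u_1*v_1*w_2 = -4*-3*-4*-1 = 48  (running total: 36)
T_{121}*u_1*v_2*w_1 = 1*-3*2*1 = -6  (running total: 30)
T_{122}*u_1*v_2*w_2 = 1*-3*2*-1 = 6  (running total: 36)
T_{211}*u_2*v_1*w_1 = -4*-1*-4*1 = -16  (running total: 20)
T_{212}*u_2*v_1*w_2 = -1*-1*-4*-1 = 4  (running total: 24)
T_{221}*u_2*v_2*w_1 = -2*-1*2*1 = 4  (running total: 28)
T_{222}*u_2*v_2*w_2 = -3*-1*2*-1 = -6  (running total: 22)
S = 22

22


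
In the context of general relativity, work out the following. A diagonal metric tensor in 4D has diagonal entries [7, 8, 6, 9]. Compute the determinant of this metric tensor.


For a diagonal metric, the determinant is the product of diagonal entries.
Diagonal entries: 7, 8, 6, 9
det(g) = 7 * 8 * 6 * 9 = 3024

3024


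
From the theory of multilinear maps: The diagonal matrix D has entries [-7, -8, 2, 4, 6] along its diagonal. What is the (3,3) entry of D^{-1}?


For a diagonal matrix, the inverse has entries (D^{-1})_{ii} = 1/d_{ii}.
The diagonal entries are: d_{11} = -7, d_{22} = -8, d_{33} = 2, d_{44} = 4, d_{55} = 6
We need (D^{-1})_{33} = 1/d_{33} = 1/2 = 1/2

1/2


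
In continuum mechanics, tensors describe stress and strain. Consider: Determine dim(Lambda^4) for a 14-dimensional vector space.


The dimension of the space of p-forms on an n-dimensional space is C(n, p).
n = 14, p = 4
C(14, 4) = 14! / (4! * 10!) = 1001

1001


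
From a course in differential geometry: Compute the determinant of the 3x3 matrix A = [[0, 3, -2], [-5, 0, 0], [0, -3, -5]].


Expanding along the first row, det(A) = a11*M_11 - a12*M_12 + a13*M_13, where M_1j is the (1,j) minor.
Minor M_11 = 0*-5 - 0*-3 = 0
Minor M_12 = -5*-5 - 0*0 = 25
Minor M_13 = -5*-3 - 0*0 = 15
det = 0*(0) - 3*(25) + -2*(15)
    = 0 - 75 + -30
    = -105

-105


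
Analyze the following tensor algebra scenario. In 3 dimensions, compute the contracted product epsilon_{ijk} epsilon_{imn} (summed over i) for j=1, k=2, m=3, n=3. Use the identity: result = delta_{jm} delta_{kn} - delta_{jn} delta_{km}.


Using the identity: epsilon_{ijk} epsilon_{imn} = delta_{jm} delta_{kn} - delta_{jn} delta_{km}.
delta_{13} = 0
delta_{23} = 0
delta_{13} = 0
delta_{23} = 0
Result = 0 * 0 - 0 * 0 = 0 - 0 = 0

0


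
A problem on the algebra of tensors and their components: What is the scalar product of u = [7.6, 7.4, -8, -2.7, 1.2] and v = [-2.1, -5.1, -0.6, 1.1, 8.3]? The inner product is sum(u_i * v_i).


The inner product u . v = sum of u_i * v_i.
Term-by-term: 7.6 * -2.1, 7.4 * -5.1, -8 * -0.6, -2.7 * 1.1, 1.2 * 8.3
Products: -15.96, -37.74, 4.8, -2.97, 9.96
Sum = -15.96 + -37.74 + 4.8 + -2.97 + 9.96 = -41.91

-41.91


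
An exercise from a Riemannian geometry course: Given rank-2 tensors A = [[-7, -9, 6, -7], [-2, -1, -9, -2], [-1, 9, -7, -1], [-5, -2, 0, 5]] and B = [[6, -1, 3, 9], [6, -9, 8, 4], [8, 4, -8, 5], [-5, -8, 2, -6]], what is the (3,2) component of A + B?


Tensor addition is component-wise: (A + B)_{ij} = A_{ij} + B_{ij}.
A_{32} = 9
B_{32} = 4
(A + B)_{32} = 9 + 4 = 13

13


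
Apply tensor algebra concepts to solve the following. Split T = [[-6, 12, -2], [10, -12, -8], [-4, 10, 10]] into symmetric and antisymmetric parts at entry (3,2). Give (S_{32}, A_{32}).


T_{32} = 10
T_{23} = -8
S_{32} = (10 + -8)/2 = 2/2 = 1
A_{32} = (10 - -8)/2 = 18/2 = 9
Check: S + A = 1 + 9 = 10 = T_{32}.

(1, 9)


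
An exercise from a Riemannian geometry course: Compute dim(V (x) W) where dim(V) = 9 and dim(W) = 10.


The dimension of a tensor product is the product of dimensions.
dim(V) = 9, dim(W) = 10
dim(V (x) W) = 9 * 10 = 90

90


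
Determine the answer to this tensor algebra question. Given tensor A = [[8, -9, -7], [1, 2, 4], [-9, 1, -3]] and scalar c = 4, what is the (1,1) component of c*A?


Scalar multiplication: (cA)_{ij} = c * A_{ij}.
c = 4
A_{11} = 8
(cA)_{11} = 4 * 8 = 32

32


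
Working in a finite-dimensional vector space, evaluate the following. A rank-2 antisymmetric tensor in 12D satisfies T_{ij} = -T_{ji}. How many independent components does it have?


An antisymmetric rank-2 tensor satisfies A_{ij} = -A_{ji}, so diagonal entries are zero.
The independent components are the upper-triangular entries: C(n, 2) = n(n-1)/2.
n = 12
C(12, 2) = 12 * 11 / 2 = 132 / 2 = 66

66


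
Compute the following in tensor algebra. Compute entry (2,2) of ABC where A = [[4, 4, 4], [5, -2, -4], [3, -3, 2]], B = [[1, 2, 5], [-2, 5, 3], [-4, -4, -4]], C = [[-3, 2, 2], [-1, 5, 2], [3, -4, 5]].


(ABC)_{22} = sum_m (AB)_{2m} C_{m2}. First compute row 2 of AB.
(AB)_{21} = 5*1 + -2*-2 + -4*-4 = 25
(AB)_{22} = 5*2 + -2*5 + -4*-4 = 16
(AB)_{23} = 5*5 + -2*3 + -4*-4 = 35
Now contract with column 2 of C:
(AB)_{21} * C_{12} = 25 * 2 = 50
(AB)_{22} * C_{22} = 16 * 5 = 80
(AB)_{23} * C_{32} = 35 * -4 = -140
(ABC)_{22} = 50 + 80 + -140 = -10

-10


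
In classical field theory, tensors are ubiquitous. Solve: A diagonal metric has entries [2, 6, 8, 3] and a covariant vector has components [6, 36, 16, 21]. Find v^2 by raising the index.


To raise an index with a diagonal metric: v^i = v_i / g_{ii}.
For index 2: v_2 = 36, g_{22} = 6
v^2 = 36 / 6 = 6

6


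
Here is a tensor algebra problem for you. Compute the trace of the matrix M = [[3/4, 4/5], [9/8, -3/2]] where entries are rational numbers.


The trace is the sum of diagonal entries.
Diagonal: M[1,1] = 3/4, M[2,2] = -3/2
Tr(M) = 3/4 + -3/2
Computing step by step:
After adding M[1,1]: 3/4
After adding M[2,2]: -3/4
Tr(M) = -3/4

-3/4


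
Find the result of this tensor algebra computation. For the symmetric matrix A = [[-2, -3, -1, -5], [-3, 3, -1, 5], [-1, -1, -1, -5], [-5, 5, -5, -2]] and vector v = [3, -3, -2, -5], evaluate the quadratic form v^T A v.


First compute Av:
(Av)_1 = -2*3 + -3*-3 + -1*-2 + -5*-5 = 30
(Av)_2 = -3*3 + 3*-3 + -1*-2 + 5*-5 = -41
(Av)_3 = -1*3 + -1*-3 + -1*-2 + -5*-5 = 27
(Av)_4 = -5*3 + 5*-3 + -5*-2 + -2*-5 = -10
Av = [30, -41, 27, -10]
Then v^T (Av) = 3*30 + -3*-41 + -2*27 + -5*-10
= 90 + 123 + -54 + 50 = 209

209


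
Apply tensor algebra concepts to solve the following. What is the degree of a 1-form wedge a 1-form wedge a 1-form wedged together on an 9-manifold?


The degree of a wedge product is the sum of the degrees of the individual forms.
Degrees: 1, 1, 1
Total degree = 1 + 1 + 1 = 3

3


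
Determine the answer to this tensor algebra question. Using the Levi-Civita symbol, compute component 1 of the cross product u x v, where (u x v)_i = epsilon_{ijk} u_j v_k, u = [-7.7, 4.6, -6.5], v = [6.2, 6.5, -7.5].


(u x v)_1 = sum_{j,k} epsilon_{1jk} u_j v_k. Only permutations of (1,2,3) contribute; the two non-zero terms are:
eps_{123} u_2 v_3 = 1 * 4.6 * -7.5 = -34.5
eps_{132} u_3 v_2 = -1 * -6.5 * 6.5 = 42.25
(u x v)_1 = 7.75

7.75


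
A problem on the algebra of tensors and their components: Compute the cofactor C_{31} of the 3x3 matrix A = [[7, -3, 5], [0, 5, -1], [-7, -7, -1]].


To find cofactor C_{31}, delete row 3 and column 1.
The resulting 2x2 submatrix is: [[-3, 5], [5, -1]]
Minor M_{31} = -3*-1 - 5*5
  = 3 - 25 = -22
Sign = (-1)^(3+1) = (-1)^4 = 1
Cofactor C_{31} = 1 * -22 = -22

-22


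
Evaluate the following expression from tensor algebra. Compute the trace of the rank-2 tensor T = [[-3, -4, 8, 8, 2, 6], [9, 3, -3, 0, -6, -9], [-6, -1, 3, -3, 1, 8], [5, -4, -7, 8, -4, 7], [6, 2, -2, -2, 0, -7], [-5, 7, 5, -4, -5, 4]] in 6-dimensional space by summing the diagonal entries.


The contraction (trace) of a rank-2 tensor is the sum of its diagonal elements.
Diagonal entries: A[1,1] = -3, A[2,2] = 3, A[3,3] = 3, A[4,4] = 8, A[5,5] = 0, A[6,6] = 4
Tr(A) = -3 + 3 + 3 + 8 + 0 + 4 = 15

15


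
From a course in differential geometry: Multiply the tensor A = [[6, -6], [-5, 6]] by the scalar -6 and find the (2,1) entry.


Scalar multiplication: (cA)_{ij} = c * A_{ij}.
c = -6
A_{21} = -5
(cA)_{21} = -6 * -5 = 30

30


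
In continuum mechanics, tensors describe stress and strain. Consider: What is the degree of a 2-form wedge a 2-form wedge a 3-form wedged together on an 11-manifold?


The degree of a wedge product is the sum of the degrees of the individual forms.
Degrees: 2, 2, 3
Total degree = 2 + 2 + 3 = 7

7


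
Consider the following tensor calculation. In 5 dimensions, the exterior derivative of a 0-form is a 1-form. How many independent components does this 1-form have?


The exterior derivative of a p-form is a (p+1)-form.
Its number of independent components is C(n, p+1).
n = 5, p+1 = 1
C(5, 1) = 5

5


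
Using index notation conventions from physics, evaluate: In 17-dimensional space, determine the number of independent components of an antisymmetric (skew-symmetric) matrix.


An antisymmetric rank-2 tensor satisfies A_{ij} = -A_{ji}, so diagonal entries are zero.
The independent components are the upper-triangular entries: C(n, 2) = n(n-1)/2.
n = 17
C(17, 2) = 17 * 16 / 2 = 272 / 2 = 136

136


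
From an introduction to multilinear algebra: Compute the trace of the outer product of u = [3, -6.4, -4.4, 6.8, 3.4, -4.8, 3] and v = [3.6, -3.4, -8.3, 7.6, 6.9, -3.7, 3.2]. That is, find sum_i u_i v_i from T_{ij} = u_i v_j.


The outer product gives T_{ij} = u_i v_j.
The trace (contraction) is Tr(T) = sum_i T_{ii} = sum_i u_i v_i.
Diagonal entries:
T_{11} = u_1 * v_1 = 3 * 3.6 = 10.8
T_{22} = u_2 * v_2 = -6.4 * -3.4 = 21.76
T_{33} = u_3 * v_3 = -4.4 * -8.3 = 36.52
T_{44} = u_4 * v_4 = 6.8 * 7.6 = 51.68
T_{55} = u_5 * v_5 = 3.4 * 6.9 = 23.46
T_{66} = u_6 * v_6 = -4.8 * -3.7 = 17.76
T_{77} = u_7 * v_7 = 3 * 3.2 = 9.6
Tr(T) = 10.8 + 21.76 + 36.52 + 51.68 + 23.46 + 17.76 + 9.6 = 171.58

171.58


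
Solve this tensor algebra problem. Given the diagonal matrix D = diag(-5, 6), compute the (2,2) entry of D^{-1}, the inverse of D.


For a diagonal matrix, the inverse has entries (D^{-1})_{ii} = 1/d_{ii}.
The diagonal entries are: d_{11} = -5, d_{22} = 6
We need (D^{-1})_{22} = 1/d_{22} = 1/6 = 1/6

1/6


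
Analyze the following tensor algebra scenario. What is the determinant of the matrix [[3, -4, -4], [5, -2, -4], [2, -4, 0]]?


Expanding along the first row, det(A) = a11*M_11 - a12*M_12 + a13*M_13, where M_1j is the (1,j) minor.
Minor M_11 = -2*0 - -4*-4 = -16
Minor M_12 = 5*0 - -4*2 = 8
Minor M_13 = 5*-4 - -2*2 = -16
det = 3*(-16) - -4*(8) + -4*(-16)
    = -48 - -32 + 64
    = 48

48


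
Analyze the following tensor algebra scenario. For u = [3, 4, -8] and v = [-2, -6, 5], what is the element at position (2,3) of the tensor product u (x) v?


The outer product entry T_{ij} = u_i * v_j.
We need i=2, j=3.
u_2 = 4, v_3 = 5
T_{2,3} = 4 * 5 = 20

20


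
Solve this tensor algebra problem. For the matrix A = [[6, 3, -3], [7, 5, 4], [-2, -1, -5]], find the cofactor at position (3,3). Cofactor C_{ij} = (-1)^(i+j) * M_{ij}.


To find cofactor C_{33}, delete row 3 and column 3.
The resulting 2x2 submatrix is: [[6, 3], [7, 5]]
Minor M_{33} = 6*5 - 3*7
  = 30 - 21 = 9
Sign = (-1)^(3+3) = (-1)^6 = 1
Cofactor C_{33} = 1 * 9 = 9

9


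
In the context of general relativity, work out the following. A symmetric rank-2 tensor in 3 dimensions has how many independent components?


A symmetric rank-2 tensor in d dimensions has d(d+1)/2 independent components.
d = 3
d(d+1)/2 = 3 * 4 / 2 = 12 / 2 = 6

6


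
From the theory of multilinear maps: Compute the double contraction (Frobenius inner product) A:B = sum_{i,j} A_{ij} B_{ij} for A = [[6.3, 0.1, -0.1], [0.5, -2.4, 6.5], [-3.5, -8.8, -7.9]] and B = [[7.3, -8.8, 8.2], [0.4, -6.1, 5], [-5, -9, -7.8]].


A:B = sum over all i,j of A_{ij} * B_{ij}.
Row 1: 6.3*7.3=45.99, 0.1*-8.8=-0.88, -0.1*8.2=-0.82 => row sum = 44.29
Row 2: 0.5*0.4=0.2, -2.4*-6.1=14.64, 6.5*5=32.5 => row sum = 47.34
Row 3: -3.5*-5=17.5, -8.8*-9=79.2, -7.9*-7.8=61.62 => row sum = 158.32
Total = 44.29 + 47.34 + 158.32 = 249.95

249.95


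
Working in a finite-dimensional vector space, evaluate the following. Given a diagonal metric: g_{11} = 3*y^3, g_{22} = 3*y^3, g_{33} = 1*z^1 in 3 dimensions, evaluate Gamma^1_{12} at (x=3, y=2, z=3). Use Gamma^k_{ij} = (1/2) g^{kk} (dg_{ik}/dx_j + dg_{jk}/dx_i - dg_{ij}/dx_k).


For a diagonal metric, Gamma^k_{ij} = (1/2) g^{kk} (dg_{ik}/dx_j + dg_{jk}/dx_i - dg_{ij}/dx_k).
The metric is diagonal, so g_{ab} = 0 for a != b.
At the given point: g_{11} = 24, g_{22} = 24, g_{33} = 3
g^{11} = 1/24
dg_{11}/dx_2 = dg_{11}/dx_2 = 36
dg_{21}/dx_1 = 0 (off-diagonal)
dg_{12}/dx_1 = 0 (off-diagonal)
Numerator = 36 + 0 - 0 = 36
Gamma^1_{12} = 36 / (2 * 24) = 3/4

3/4


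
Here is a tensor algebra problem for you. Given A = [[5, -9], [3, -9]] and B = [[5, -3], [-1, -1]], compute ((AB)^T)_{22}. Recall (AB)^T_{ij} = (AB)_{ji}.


(AB)^T_{ij} = (AB)_{ji} = sum_k A_{jk} B_{ki}.
For i=2, j=2 we need (AB)_{22}:
A_{21} * B_{12} = 3 * -3 = -9
A_{22} * B_{22} = -9 * -1 = 9
Sum = -9 + 9 = 0

0


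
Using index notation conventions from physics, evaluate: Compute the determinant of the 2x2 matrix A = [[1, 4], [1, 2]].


For a 2x2 matrix [[a, b], [c, d]], det = a*d - b*c.
a = 1, b = 4, c = 1, d = 2
a*d = 1 * 2 = 2
b*c = 4 * 1 = 4
det = 2 - 4 = -2

-2


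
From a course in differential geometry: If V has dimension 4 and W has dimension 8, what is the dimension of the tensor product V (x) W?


The dimension of a tensor product is the product of dimensions.
dim(V) = 4, dim(W) = 8
dim(V (x) W) = 4 * 8 = 32

32


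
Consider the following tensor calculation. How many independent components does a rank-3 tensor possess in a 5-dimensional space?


The number of components of a rank-r tensor in d dimensions is d^r.
Here d = 5 and r = 3.
5^3 = 125

125


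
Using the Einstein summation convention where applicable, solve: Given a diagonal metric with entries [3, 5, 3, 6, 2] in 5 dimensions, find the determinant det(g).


For a diagonal metric, the determinant is the product of diagonal entries.
Diagonal entries: 3, 5, 3, 6, 2
det(g) = 3 * 5 * 3 * 6 * 2 = 540

540


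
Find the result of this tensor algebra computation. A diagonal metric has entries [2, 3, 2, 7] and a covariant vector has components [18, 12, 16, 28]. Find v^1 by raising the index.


To raise an index with a diagonal metric: v^i = v_i / g_{ii}.
For index 1: v_1 = 18, g_{11} = 2
v^1 = 18 / 2 = 9

9


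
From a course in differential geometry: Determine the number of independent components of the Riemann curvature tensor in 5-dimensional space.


The Riemann tensor in d dimensions has d^2(d^2 - 1)/12 independent components.
d = 5, so d^2 = 25
d^2 - 1 = 24
d^2(d^2 - 1) = 25 * 24 = 600
Divide by 12: 600 / 12 = 50

50


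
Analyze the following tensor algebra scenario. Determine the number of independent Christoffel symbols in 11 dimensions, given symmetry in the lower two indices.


Christoffel symbols Gamma^k_{ij} are symmetric in i,j, so there are d * d(d+1)/2 independent symbols.
d = 11
d(d+1)/2 = 11 * 12 / 2 = 66
Total = 11 * 66 = 726

726


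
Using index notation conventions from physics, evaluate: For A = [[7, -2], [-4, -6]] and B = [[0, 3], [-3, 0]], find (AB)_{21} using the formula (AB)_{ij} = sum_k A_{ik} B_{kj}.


(AB)_{ij} = sum_k A_{ik} B_{kj}.
For i=2, j=1:
A_{21} * B_{11} = -4 * 0 = 0
A_{22} * B_{21} = -6 * -3 = 18
Sum = 0 + 18 = 18

18


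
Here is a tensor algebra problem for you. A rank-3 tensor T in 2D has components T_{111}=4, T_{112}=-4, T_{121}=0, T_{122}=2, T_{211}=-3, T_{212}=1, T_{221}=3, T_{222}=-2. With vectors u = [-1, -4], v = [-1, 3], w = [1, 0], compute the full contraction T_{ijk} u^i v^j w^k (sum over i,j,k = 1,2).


S = sum over i,j,k of T_{ijk} u_i v_j w_k. Expanding all 8 terms:
T_{111}*u_1*v_1*w_1 = 4*-1*-1*1 = 4  (running total: 4)
T_{112}*u_1*v_1*w_2 = -4*-1*-1*0 = 0  (running total: 4)
T_{121}*u_1*v_2*w_1 = 0*-1*3*1 = 0  (running total: 4)
T_{122}*u_1*v_2*w_2 = 2*-1*3*0 = 0  (running total: 4)
T_{211}*u_2*v_1*w_1 = -3*-4*-1*1 = -12  (running total: -8)
T_{212}*u_2*v_1*w_2 = 1*-4*-1*0 = 0  (running total: -8)
T_{221}*u_2*v_2*w_1 = 3*-4*3*1 = -36  (running total: -44)
T_{222}*u_2*v_2*w_2 = -2*-4*3*0 = 0  (running total: -44)
S = -44

-44


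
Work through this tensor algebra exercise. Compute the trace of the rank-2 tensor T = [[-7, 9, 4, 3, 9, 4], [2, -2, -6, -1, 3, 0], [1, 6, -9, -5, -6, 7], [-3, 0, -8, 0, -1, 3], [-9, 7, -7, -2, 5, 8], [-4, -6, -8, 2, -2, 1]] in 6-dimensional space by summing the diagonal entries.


The contraction (trace) of a rank-2 tensor is the sum of its diagonal elements.
Diagonal entries: A[1,1] = -7, A[2,2] = -2, A[3,3] = -9, A[4,4] = 0, A[5,5] = 5, A[6,6] = 1
Tr(A) = -7 + -2 + -9 + 0 + 5 + 1 = -12

-12


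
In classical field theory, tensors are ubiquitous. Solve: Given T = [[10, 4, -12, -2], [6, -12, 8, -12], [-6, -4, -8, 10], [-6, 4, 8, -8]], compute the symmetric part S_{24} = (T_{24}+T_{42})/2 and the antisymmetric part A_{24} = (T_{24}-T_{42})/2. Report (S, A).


T_{24} = -12
T_{42} = 4
S_{24} = (-12 + 4)/2 = -8/2 = -4
A_{24} = (-12 - 4)/2 = -16/2 = -8
Check: S + A = -4 + -8 = -12 = T_{24}.

(-4, -8)


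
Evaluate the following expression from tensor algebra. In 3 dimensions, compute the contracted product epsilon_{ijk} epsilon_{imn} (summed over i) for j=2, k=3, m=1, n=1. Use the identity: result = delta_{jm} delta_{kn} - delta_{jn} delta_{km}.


Using the identity: epsilon_{ijk} epsilon_{imn} = delta_{jm} delta_{kn} - delta_{jn} delta_{km}.
delta_{21} = 0
delta_{31} = 0
delta_{21} = 0
delta_{31} = 0
Result = 0 * 0 - 0 * 0 = 0 - 0 = 0

0


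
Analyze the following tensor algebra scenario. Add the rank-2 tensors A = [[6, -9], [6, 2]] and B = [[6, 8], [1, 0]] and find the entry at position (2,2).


Tensor addition is component-wise: (A + B)_{ij} = A_{ij} + B_{ij}.
A_{22} = 2
B_{22} = 0
(A + B)_{22} = 2 + 0 = 2

2


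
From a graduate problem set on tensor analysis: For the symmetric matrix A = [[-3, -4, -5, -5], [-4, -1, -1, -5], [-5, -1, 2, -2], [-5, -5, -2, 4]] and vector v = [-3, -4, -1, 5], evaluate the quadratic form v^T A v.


First compute Av:
(Av)_1 = -3*-3 + -4*-4 + -5*-1 + -5*5 = 5
(Av)_2 = -4*-3 + -1*-4 + -1*-1 + -5*5 = -8
(Av)_3 = -5*-3 + -1*-4 + 2*-1 + -2*5 = 7
(Av)_4 = -5*-3 + -5*-4 + -2*-1 + 4*5 = 57
Av = [5, -8, 7, 57]
Then v^T (Av) = -3*5 + -4*-8 + -1*7 + 5*57
= -15 + 32 + -7 + 285 = 295

295


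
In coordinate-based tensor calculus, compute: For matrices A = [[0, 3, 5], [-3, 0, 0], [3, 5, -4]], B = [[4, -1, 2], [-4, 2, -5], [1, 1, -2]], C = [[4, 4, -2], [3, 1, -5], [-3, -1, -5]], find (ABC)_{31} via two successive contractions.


(ABC)_{31} = sum_m (AB)_{3m} C_{m1}. First compute row 3 of AB.
(AB)_{31} = 3*4 + 5*-4 + -4*1 = -12
(AB)_{32} = 3*-1 + 5*2 + -4*1 = 3
(AB)_{33} = 3*2 + 5*-5 + -4*-2 = -11
Now contract with column 1 of C:
(AB)_{31} * C_{11} = -12 * 4 = -48
(AB)_{32} * C_{21} = 3 * 3 = 9
(AB)_{33} * C_{31} = -11 * -3 = 33
(ABC)_{31} = -48 + 9 + 33 = -6

-6


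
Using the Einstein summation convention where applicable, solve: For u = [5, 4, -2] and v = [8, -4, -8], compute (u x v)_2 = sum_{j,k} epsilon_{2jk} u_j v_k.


(u x v)_2 = sum_{j,k} epsilon_{2jk} u_j v_k. Only permutations of (1,2,3) contribute; the two non-zero terms are:
eps_{213} u_1 v_3 = -1 * 5 * -8 = 40
eps_{231} u_3 v_1 = 1 * -2 * 8 = -16
(u x v)_2 = 24

24


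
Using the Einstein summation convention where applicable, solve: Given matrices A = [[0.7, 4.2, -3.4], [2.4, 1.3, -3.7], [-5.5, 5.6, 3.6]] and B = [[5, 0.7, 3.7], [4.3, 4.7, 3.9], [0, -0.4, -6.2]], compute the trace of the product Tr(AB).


Tr(AB) = sum_i (AB)_{ii} where (AB)_{ii} = sum_k A_{ik} B_{ki}.
(AB)_{11} = 0.7*5 + 4.2*4.3 + -3.4*0 = 21.56
(AB)_{22} = 2.4*0.7 + 1.3*4.7 + -3.7*-0.4 = 9.27
(AB)_{33} = -5.5*3.7 + 5.6*3.9 + 3.6*-6.2 = -20.83
Tr(AB) = 21.56 + 9.27 + -20.83 = 10

10


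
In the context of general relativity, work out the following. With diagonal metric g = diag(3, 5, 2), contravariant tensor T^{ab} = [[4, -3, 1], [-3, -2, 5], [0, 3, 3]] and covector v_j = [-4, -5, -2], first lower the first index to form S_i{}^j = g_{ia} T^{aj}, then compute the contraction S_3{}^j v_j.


Step 1: lower the first index. For a diagonal metric, g_{ia} T^{aj} = g_{ii} T^{ij} (no sum on i).
g_{33} = 2
S_3{}^1 = 2 * T^{31} = 2 * 0 = 0
S_3{}^2 = 2 * T^{32} = 2 * 3 = 6
S_3{}^3 = 2 * T^{33} = 2 * 3 = 6
Step 2: contract S_3{}^j with v_j.
S_3{}^1 * v_1 = 0 * -4 = 0
S_3{}^2 * v_2 = 6 * -5 = -30
S_3{}^3 * v_3 = 6 * -2 = -12
Result = 0 + -30 + -12 = -42

-42


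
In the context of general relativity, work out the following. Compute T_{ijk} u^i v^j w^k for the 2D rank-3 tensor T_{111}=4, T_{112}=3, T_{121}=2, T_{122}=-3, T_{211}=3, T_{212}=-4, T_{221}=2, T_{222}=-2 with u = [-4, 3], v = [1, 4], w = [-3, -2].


S = sum over i,j,k of T_{ijk} u_i v_j w_k. Expanding all 8 terms:
T_{111}*u_1*v_1*w_1 = 4*-4*1*-3 = 48  (running total: 48)
T_{112}*u_1*v_1*w_2 = 3*-4*1*-2 = 24  (running total: 72)
T_{121}*u_1*v_2*w_1 = 2*-4*4*-3 = 96  (running total: 168)
T_{122}*u_1*v_2*w_2 = -3*-4*4*-2 = -96  (running total: 72)
T_{211}*u_2*v_1*w_1 = 3*3*1*-3 = -27  (running total: 45)
T_{212}*u_2*v_1*w_2 = -4*3*1*-2 = 24  (running total: 69)
T_{221}*u_2*v_2*w_1 = 2*3*4*-3 = -72  (running total: -3)
T_{222}*u_2*v_2*w_2 = -2*3*4*-2 = 48  (running total: 45)
S = 45

45


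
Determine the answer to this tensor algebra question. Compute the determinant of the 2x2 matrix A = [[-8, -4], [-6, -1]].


For a 2x2 matrix [[a, b], [c, d]], det = a*d - b*c.
a = -8, b = -4, c = -6, d = -1
a*d = -8 * -1 = 8
b*c = -4 * -6 = 24
det = 8 - 24 = -16

-16


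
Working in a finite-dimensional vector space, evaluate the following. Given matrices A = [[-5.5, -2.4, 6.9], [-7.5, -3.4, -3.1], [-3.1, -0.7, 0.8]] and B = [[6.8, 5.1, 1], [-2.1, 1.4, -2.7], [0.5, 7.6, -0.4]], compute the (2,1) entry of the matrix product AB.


(AB)_{ij} = sum_k A_{ik} B_{kj}.
For i=2, j=1:
A_{21} * B_{11} = -7.5 * 6.8 = -51
A_{22} * B_{21} = -3.4 * -2.1 = 7.14
A_{23} * B_{31} = -3.1 * 0.5 = -1.55
Sum = -51 + 7.14 + -1.55 = -45.41

-45.41


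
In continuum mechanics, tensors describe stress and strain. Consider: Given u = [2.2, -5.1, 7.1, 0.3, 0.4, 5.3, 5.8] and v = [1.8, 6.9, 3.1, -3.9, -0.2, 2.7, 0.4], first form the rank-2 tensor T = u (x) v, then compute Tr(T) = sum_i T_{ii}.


The outer product gives T_{ij} = u_i v_j.
The trace (contraction) is Tr(T) = sum_i T_{ii} = sum_i u_i v_i.
Diagonal entries:
T_{11} = u_1 * v_1 = 2.2 * 1.8 = 3.96
T_{22} = u_2 * v_2 = -5.1 * 6.9 = -35.19
T_{33} = u_3 * v_3 = 7.1 * 3.1 = 22.01
T_{44} = u_4 * v_4 = 0.3 * -3.9 = -1.17
T_{55} = u_5 * v_5 = 0.4 * -0.2 = -0.08
T_{66} = u_6 * v_6 = 5.3 * 2.7 = 14.31
T_{77} = u_7 * v_7 = 5.8 * 0.4 = 2.32
Tr(T) = 3.96 + -35.19 + 22.01 + -1.17 + -0.08 + 14.31 + 2.32 = 6.16

6.16
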